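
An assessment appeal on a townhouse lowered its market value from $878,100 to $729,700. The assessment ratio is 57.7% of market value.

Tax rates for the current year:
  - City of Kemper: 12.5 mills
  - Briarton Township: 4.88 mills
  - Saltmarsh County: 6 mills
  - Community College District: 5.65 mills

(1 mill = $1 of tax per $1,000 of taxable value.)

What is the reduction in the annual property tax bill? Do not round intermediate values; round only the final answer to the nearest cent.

$2,485.75

Old assessed value = $878,100 × 0.577 = $506,663.7
New assessed value = $729,700 × 0.577 = $421,036.9
Combined rate = 0.0125 + 0.00488 + 0.006 + 0.00565 = 0.02903
Old tax = $506,663.7 × 0.02903 = $14,708.447211
New tax = $421,036.9 × 0.02903 = $12,222.701207
Reduction = $14,708.447211 − $12,222.701207 = $2,485.746004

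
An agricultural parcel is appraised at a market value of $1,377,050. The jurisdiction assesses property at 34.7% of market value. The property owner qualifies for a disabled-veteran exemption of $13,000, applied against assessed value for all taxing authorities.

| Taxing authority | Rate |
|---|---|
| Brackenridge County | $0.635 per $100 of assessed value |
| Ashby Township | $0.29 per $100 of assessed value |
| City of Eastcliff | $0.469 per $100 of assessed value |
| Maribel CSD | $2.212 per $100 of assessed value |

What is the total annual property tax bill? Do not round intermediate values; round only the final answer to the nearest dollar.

Assessed value = $1,377,050 × 0.347 = $477,836.35
Taxable value = $477,836.35 − $13,000 = $464,836.35
Brackenridge County: $464,836.35 × 0.00635 = $2,951.7108225
Ashby Township: $464,836.35 × 0.0029 = $1,348.025415
City of Eastcliff: $464,836.35 × 0.00469 = $2,180.0824815
Maribel CSD: $464,836.35 × 0.02212 = $10,282.180062
Total = $2,951.7108225 + $1,348.025415 + $2,180.0824815 + $10,282.180062 = $16,761.998781

$16,762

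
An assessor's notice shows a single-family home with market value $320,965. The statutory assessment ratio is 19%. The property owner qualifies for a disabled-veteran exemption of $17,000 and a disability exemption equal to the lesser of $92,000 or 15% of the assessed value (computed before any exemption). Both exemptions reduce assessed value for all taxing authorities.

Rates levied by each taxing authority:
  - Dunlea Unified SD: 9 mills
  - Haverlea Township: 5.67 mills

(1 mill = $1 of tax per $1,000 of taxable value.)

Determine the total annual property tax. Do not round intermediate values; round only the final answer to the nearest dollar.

$511

Assessed value = $320,965 × 0.19 = $60,983.35
Disability exemption = min($92,000, 15% × $60,983.35) = min($92,000, $9,147.5025) = $9,147.5025 (percentage binds)
Taxable value = $60,983.35 − $17,000 − $9,147.5025 = $34,835.8475
Dunlea Unified SD: $34,835.8475 × 0.009 = $313.5226275
Haverlea Township: $34,835.8475 × 0.00567 = $197.519255325
Total = $511.041882825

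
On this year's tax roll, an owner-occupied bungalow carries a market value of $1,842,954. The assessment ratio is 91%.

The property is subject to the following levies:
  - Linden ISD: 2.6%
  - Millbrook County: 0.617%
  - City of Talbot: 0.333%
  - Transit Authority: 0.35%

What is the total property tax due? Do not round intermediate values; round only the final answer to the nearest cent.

$65,406.44

Assessed value = $1,842,954 × 0.91 = $1,677,088.14
Linden ISD: $1,677,088.14 × 0.026 = $43,604.29164
Millbrook County: $1,677,088.14 × 0.00617 = $10,347.6338238
City of Talbot: $1,677,088.14 × 0.00333 = $5,584.7035062
Transit Authority: $1,677,088.14 × 0.0035 = $5,869.80849
Total = $43,604.29164 + $10,347.6338238 + $5,584.7035062 + $5,869.80849 = $65,406.43746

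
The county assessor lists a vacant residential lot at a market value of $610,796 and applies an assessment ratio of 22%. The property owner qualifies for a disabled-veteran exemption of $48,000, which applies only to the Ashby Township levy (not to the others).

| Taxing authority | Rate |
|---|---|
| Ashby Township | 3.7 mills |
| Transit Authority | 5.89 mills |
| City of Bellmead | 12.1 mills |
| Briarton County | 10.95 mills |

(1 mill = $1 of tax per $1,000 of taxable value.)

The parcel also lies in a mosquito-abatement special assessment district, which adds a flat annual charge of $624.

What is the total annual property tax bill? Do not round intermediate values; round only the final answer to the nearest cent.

$4,832.40

Assessed value = $610,796 × 0.22 = $134,375.12
Ashby Township: ($134,375.12 − $48,000) × 0.0037 = $86,375.12 × 0.0037 = $319.587944
Transit Authority: $134,375.12 × 0.00589 = $791.4694568
City of Bellmead: $134,375.12 × 0.0121 = $1,625.938952
Briarton County: $134,375.12 × 0.01095 = $1,471.407564
Levies subtotal = $4,208.4039168
Total = $4,208.4039168 + $624 = $4,832.4039168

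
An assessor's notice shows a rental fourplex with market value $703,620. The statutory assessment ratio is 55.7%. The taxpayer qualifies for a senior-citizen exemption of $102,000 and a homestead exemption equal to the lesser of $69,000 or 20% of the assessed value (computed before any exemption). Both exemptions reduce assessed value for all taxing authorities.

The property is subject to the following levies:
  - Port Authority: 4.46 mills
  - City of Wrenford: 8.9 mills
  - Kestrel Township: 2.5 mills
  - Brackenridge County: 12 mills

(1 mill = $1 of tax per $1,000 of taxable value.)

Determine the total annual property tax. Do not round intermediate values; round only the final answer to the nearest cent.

$6,154.73

Assessed value = $703,620 × 0.557 = $391,916.34
Homestead exemption = min($69,000, 20% × $391,916.34) = min($69,000, $78,383.268) = $69,000 (dollar cap binds)
Taxable value = $391,916.34 − $102,000 − $69,000 = $220,916.34
Port Authority: $220,916.34 × 0.00446 = $985.2868764
City of Wrenford: $220,916.34 × 0.0089 = $1,966.155426
Kestrel Township: $220,916.34 × 0.0025 = $552.29085
Brackenridge County: $220,916.34 × 0.012 = $2,650.99608
Total = $6,154.7292324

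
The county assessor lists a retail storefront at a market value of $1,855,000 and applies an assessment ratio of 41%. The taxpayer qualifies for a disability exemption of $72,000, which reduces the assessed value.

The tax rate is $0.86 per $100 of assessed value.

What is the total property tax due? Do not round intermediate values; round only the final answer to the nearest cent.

Assessed value = $1,855,000 × 0.41 = $760,550
Taxable value = $760,550 − $72,000 = $688,550
Tax = $688,550 × 0.0086 = $5,921.53

$5,921.53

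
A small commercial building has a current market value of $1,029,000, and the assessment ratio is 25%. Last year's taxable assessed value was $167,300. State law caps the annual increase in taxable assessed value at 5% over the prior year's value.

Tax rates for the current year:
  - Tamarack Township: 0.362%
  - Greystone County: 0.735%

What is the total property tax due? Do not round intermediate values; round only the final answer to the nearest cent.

Uncapped assessed value = $1,029,000 × 0.25 = $257,250
Cap limit = $167,300 × 1.05 = $175,665
Taxable assessed value = min($257,250, $175,665) = $175,665 (cap binds)
Tamarack Township: $175,665 × 0.00362 = $635.9073
Greystone County: $175,665 × 0.00735 = $1,291.13775
Total = $1,927.04505

$1,927.05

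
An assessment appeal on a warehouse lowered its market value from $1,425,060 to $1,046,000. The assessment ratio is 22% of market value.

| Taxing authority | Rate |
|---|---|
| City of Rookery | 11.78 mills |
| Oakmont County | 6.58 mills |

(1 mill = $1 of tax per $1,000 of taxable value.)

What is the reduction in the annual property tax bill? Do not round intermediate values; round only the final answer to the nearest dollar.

$1,531

Old assessed value = $1,425,060 × 0.22 = $313,513.2
New assessed value = $1,046,000 × 0.22 = $230,120
Combined rate = 0.01178 + 0.00658 = 0.01836
Old tax = $313,513.2 × 0.01836 = $5,756.102352
New tax = $230,120 × 0.01836 = $4,225.0032
Reduction = $5,756.102352 − $4,225.0032 = $1,531.099152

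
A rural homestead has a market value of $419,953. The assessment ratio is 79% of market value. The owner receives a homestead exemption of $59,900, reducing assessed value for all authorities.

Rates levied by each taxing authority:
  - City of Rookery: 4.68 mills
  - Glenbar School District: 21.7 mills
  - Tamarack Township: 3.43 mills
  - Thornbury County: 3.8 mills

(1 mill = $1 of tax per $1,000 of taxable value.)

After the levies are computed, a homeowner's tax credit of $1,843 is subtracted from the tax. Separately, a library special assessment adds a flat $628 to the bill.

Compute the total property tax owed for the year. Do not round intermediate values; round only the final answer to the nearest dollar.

$7,922

Assessed value = $419,953 × 0.79 = $331,762.87
Taxable value = $331,762.87 − $59,900 = $271,862.87
City of Rookery: $271,862.87 × 0.00468 = $1,272.3182316
Glenbar School District: $271,862.87 × 0.0217 = $5,899.424279
Tamarack Township: $271,862.87 × 0.00343 = $932.4896441
Thornbury County: $271,862.87 × 0.0038 = $1,033.078906
Levies subtotal = $9,137.3110607
After credit = $9,137.3110607 − $1,843 = $7,294.3110607
Total = $7,294.3110607 + $628 = $7,922.3110607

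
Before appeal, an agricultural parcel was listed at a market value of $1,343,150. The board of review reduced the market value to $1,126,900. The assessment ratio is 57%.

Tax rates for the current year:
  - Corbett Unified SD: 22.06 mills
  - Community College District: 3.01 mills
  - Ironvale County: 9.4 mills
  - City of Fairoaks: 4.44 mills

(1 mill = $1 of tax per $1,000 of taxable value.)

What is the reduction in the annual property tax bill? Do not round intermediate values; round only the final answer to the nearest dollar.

Old assessed value = $1,343,150 × 0.57 = $765,595.5
New assessed value = $1,126,900 × 0.57 = $642,333
Combined rate = 0.02206 + 0.00301 + 0.0094 + 0.00444 = 0.03891
Old tax = $765,595.5 × 0.03891 = $29,789.320905
New tax = $642,333 × 0.03891 = $24,993.17703
Reduction = $29,789.320905 − $24,993.17703 = $4,796.143875

$4,796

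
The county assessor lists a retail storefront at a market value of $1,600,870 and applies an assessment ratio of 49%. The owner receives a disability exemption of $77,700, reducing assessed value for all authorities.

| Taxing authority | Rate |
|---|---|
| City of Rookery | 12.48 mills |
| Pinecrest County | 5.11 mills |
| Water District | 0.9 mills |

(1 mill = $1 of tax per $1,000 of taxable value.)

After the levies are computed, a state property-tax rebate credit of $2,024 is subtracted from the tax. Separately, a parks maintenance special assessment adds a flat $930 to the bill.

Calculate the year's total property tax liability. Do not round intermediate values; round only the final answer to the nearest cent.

$11,973.37

Assessed value = $1,600,870 × 0.49 = $784,426.3
Taxable value = $784,426.3 − $77,700 = $706,726.3
City of Rookery: $706,726.3 × 0.01248 = $8,819.944224
Pinecrest County: $706,726.3 × 0.00511 = $3,611.371393
Water District: $706,726.3 × 0.0009 = $636.05367
Levies subtotal = $13,067.369287
After credit = $13,067.369287 − $2,024 = $11,043.369287
Total = $11,043.369287 + $930 = $11,973.369287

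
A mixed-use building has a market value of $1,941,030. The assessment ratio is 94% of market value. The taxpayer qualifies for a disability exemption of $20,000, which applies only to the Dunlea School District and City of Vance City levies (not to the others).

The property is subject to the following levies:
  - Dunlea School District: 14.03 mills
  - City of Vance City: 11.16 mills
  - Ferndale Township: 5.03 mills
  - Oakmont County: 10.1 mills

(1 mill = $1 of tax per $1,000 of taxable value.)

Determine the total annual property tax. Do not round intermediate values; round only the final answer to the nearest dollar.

Assessed value = $1,941,030 × 0.94 = $1,824,568.2
Dunlea School District: ($1,824,568.2 − $20,000) × 0.01403 = $1,804,568.2 × 0.01403 = $25,318.091846
City of Vance City: ($1,824,568.2 − $20,000) × 0.01116 = $1,804,568.2 × 0.01116 = $20,138.981112
Ferndale Township: $1,824,568.2 × 0.00503 = $9,177.578046
Oakmont County: $1,824,568.2 × 0.0101 = $18,428.13882
Total = $73,062.789824

$73,063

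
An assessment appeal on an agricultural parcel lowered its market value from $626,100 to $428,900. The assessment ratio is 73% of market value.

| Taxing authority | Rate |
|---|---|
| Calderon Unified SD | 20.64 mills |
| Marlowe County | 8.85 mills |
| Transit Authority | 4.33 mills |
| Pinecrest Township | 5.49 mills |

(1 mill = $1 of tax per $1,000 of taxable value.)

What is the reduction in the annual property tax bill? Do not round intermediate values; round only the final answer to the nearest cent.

$5,658.91

Old assessed value = $626,100 × 0.73 = $457,053
New assessed value = $428,900 × 0.73 = $313,097
Combined rate = 0.02064 + 0.00885 + 0.00433 + 0.00549 = 0.03931
Old tax = $457,053 × 0.03931 = $17,966.75343
New tax = $313,097 × 0.03931 = $12,307.84307
Reduction = $17,966.75343 − $12,307.84307 = $5,658.91036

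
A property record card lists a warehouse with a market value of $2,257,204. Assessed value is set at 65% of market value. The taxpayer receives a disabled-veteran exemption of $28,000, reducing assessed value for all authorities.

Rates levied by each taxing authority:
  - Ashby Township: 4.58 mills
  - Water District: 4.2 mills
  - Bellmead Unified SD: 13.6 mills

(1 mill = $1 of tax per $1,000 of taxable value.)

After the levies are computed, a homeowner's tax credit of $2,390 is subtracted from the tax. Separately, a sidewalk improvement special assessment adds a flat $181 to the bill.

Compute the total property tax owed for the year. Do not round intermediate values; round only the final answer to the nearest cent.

Assessed value = $2,257,204 × 0.65 = $1,467,182.6
Taxable value = $1,467,182.6 − $28,000 = $1,439,182.6
Ashby Township: $1,439,182.6 × 0.00458 = $6,591.456308
Water District: $1,439,182.6 × 0.0042 = $6,044.56692
Bellmead Unified SD: $1,439,182.6 × 0.0136 = $19,572.88336
Levies subtotal = $32,208.906588
After credit = $32,208.906588 − $2,390 = $29,818.906588
Total = $29,818.906588 + $181 = $29,999.906588

$29,999.91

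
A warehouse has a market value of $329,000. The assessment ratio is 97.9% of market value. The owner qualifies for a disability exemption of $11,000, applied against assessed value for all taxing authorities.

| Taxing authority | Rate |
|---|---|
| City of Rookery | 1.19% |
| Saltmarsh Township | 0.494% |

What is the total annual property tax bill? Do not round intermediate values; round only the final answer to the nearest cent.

$5,238.77

Assessed value = $329,000 × 0.979 = $322,091
Taxable value = $322,091 − $11,000 = $311,091
City of Rookery: $311,091 × 0.0119 = $3,701.9829
Saltmarsh Township: $311,091 × 0.00494 = $1,536.78954
Total = $3,701.9829 + $1,536.78954 = $5,238.77244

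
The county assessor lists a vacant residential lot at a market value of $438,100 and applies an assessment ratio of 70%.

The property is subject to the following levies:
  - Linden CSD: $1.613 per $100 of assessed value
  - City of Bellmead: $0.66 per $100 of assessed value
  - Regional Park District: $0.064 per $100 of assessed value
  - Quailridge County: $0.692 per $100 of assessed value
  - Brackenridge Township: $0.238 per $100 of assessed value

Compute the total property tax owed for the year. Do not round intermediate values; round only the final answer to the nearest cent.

$10,018.91

Assessed value = $438,100 × 0.7 = $306,670
Linden CSD: $306,670 × 0.01613 = $4,946.5871
City of Bellmead: $306,670 × 0.0066 = $2,024.022
Regional Park District: $306,670 × 0.00064 = $196.2688
Quailridge County: $306,670 × 0.00692 = $2,122.1564
Brackenridge Township: $306,670 × 0.00238 = $729.8746
Total = $4,946.5871 + $2,024.022 + $196.2688 + $2,122.1564 + $729.8746 = $10,018.9089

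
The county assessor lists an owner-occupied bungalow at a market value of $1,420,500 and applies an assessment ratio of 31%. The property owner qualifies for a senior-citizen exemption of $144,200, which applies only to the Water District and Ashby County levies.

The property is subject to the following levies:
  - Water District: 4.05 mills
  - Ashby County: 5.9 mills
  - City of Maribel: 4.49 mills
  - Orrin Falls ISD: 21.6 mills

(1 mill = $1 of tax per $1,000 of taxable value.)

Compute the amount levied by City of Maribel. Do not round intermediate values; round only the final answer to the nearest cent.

Assessed value = $1,420,500 × 0.31 = $440,355
City of Maribel taxable value = $440,355 (exemption does not apply)
City of Maribel levy = $440,355 × 0.00449 = $1,977.19395

$1,977.19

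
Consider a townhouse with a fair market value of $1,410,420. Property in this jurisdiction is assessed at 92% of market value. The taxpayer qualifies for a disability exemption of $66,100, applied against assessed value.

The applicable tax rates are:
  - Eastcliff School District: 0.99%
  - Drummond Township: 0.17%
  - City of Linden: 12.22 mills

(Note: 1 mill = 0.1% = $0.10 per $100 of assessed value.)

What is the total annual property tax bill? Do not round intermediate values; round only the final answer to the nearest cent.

$29,334.01

Assessed value = $1,410,420 × 0.92 = $1,297,586.4
Taxable value = $1,297,586.4 − $66,100 = $1,231,486.4
Eastcliff School District: $1,231,486.4 × 0.0099 = $12,191.71536
Drummond Township: $1,231,486.4 × 0.0017 = $2,093.52688
City of Linden: $1,231,486.4 × 0.01222 = $15,048.763808
Total = $29,334.006048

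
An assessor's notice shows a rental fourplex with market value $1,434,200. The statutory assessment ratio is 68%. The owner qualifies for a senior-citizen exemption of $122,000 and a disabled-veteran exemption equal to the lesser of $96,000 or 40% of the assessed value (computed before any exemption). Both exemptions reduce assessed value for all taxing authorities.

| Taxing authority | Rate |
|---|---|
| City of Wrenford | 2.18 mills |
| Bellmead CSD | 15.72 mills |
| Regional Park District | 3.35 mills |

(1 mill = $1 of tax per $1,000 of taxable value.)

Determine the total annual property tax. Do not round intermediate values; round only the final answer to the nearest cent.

$16,091.69

Assessed value = $1,434,200 × 0.68 = $975,256
Disabled-veteran exemption = min($96,000, 40% × $975,256) = min($96,000, $390,102.4) = $96,000 (dollar cap binds)
Taxable value = $975,256 − $122,000 − $96,000 = $757,256
City of Wrenford: $757,256 × 0.00218 = $1,650.81808
Bellmead CSD: $757,256 × 0.01572 = $11,904.06432
Regional Park District: $757,256 × 0.00335 = $2,536.8076
Total = $16,091.69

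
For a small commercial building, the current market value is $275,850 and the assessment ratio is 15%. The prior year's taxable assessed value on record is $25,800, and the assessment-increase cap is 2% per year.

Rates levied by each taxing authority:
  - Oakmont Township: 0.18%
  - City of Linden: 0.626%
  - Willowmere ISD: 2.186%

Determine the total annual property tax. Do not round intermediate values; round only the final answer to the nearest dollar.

Uncapped assessed value = $275,850 × 0.15 = $41,377.5
Cap limit = $25,800 × 1.02 = $26,316
Taxable assessed value = min($41,377.5, $26,316) = $26,316 (cap binds)
Oakmont Township: $26,316 × 0.0018 = $47.3688
City of Linden: $26,316 × 0.00626 = $164.73816
Willowmere ISD: $26,316 × 0.02186 = $575.26776
Total = $787.37472

$787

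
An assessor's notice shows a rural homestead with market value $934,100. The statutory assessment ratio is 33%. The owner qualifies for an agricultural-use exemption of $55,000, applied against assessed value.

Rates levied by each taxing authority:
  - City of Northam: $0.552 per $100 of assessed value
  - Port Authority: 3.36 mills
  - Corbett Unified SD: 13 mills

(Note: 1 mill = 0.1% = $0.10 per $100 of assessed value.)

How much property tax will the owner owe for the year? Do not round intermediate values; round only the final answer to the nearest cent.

Assessed value = $934,100 × 0.33 = $308,253
Taxable value = $308,253 − $55,000 = $253,253
City of Northam: $253,253 × 0.00552 = $1,397.95656
Port Authority: $253,253 × 0.00336 = $850.93008
Corbett Unified SD: $253,253 × 0.013 = $3,292.289
Total = $5,541.17564

$5,541.18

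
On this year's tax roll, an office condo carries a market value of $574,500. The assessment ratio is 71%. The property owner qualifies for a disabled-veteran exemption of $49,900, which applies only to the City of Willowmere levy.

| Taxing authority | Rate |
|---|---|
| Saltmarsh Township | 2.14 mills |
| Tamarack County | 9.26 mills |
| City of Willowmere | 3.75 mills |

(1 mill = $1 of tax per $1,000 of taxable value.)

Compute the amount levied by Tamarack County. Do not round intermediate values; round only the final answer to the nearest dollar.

Assessed value = $574,500 × 0.71 = $407,895
Tamarack County taxable value = $407,895 (exemption does not apply)
Tamarack County levy = $407,895 × 0.00926 = $3,777.1077

$3,777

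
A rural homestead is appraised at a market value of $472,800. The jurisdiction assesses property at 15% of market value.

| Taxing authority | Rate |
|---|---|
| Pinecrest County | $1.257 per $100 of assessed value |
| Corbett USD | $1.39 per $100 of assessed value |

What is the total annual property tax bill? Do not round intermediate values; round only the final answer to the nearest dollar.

$1,877

Assessed value = $472,800 × 0.15 = $70,920
Pinecrest County: $70,920 × 0.01257 = $891.4644
Corbett USD: $70,920 × 0.0139 = $985.788
Total = $891.4644 + $985.788 = $1,877.2524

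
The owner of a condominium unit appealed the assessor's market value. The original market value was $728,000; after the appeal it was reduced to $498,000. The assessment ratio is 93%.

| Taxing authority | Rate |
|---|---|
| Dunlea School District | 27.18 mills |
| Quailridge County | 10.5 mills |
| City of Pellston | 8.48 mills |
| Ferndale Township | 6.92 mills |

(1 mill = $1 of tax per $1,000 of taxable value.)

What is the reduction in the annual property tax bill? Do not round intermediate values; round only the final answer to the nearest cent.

Old assessed value = $728,000 × 0.93 = $677,040
New assessed value = $498,000 × 0.93 = $463,140
Combined rate = 0.02718 + 0.0105 + 0.00848 + 0.00692 = 0.05308
Old tax = $677,040 × 0.05308 = $35,937.2832
New tax = $463,140 × 0.05308 = $24,583.4712
Reduction = $35,937.2832 − $24,583.4712 = $11,353.812

$11,353.81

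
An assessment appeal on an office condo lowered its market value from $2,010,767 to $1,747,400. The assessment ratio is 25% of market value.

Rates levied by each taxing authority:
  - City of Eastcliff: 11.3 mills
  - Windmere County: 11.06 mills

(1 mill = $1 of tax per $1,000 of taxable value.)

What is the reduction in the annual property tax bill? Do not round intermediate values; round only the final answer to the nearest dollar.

$1,472

Old assessed value = $2,010,767 × 0.25 = $502,691.75
New assessed value = $1,747,400 × 0.25 = $436,850
Combined rate = 0.0113 + 0.01106 = 0.02236
Old tax = $502,691.75 × 0.02236 = $11,240.18753
New tax = $436,850 × 0.02236 = $9,767.966
Reduction = $11,240.18753 − $9,767.966 = $1,472.22153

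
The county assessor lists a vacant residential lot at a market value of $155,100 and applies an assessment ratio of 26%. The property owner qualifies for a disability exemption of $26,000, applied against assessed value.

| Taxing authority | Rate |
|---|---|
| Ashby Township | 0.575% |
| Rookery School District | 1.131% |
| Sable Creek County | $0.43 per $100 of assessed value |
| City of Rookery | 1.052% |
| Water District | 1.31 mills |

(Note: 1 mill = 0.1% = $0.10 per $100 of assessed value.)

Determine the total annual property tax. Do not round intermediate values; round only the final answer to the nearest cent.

$475.48

Assessed value = $155,100 × 0.26 = $40,326
Taxable value = $40,326 − $26,000 = $14,326
Ashby Township: $14,326 × 0.00575 = $82.3745
Rookery School District: $14,326 × 0.01131 = $162.02706
Sable Creek County: $14,326 × 0.0043 = $61.6018
City of Rookery: $14,326 × 0.01052 = $150.70952
Water District: $14,326 × 0.00131 = $18.76706
Total = $475.47994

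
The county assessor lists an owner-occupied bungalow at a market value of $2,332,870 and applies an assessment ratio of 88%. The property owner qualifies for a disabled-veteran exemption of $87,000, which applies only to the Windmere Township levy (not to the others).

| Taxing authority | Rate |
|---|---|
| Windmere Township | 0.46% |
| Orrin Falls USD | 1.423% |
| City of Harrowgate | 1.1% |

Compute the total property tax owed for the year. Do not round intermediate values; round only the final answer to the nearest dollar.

$60,839

Assessed value = $2,332,870 × 0.88 = $2,052,925.6
Windmere Township: ($2,052,925.6 − $87,000) × 0.0046 = $1,965,925.6 × 0.0046 = $9,043.25776
Orrin Falls USD: $2,052,925.6 × 0.01423 = $29,213.131288
City of Harrowgate: $2,052,925.6 × 0.011 = $22,582.1816
Total = $60,838.570648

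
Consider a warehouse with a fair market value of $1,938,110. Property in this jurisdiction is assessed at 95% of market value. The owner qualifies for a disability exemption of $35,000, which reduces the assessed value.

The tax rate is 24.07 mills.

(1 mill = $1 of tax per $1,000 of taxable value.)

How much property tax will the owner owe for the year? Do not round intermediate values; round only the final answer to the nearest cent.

Assessed value = $1,938,110 × 0.95 = $1,841,204.5
Taxable value = $1,841,204.5 − $35,000 = $1,806,204.5
Tax = $1,806,204.5 × 0.02407 = $43,475.342315

$43,475.34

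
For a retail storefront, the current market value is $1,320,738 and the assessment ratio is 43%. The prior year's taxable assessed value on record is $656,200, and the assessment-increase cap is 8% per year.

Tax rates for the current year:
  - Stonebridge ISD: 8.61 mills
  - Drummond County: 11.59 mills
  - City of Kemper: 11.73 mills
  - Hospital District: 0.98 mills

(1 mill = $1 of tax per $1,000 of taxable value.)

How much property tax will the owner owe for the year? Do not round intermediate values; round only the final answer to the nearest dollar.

Uncapped assessed value = $1,320,738 × 0.43 = $567,917.34
Cap limit = $656,200 × 1.08 = $708,696
Taxable assessed value = min($567,917.34, $708,696) = $567,917.34 (cap does not bind)
Stonebridge ISD: $567,917.34 × 0.00861 = $4,889.7682974
Drummond County: $567,917.34 × 0.01159 = $6,582.1619706
City of Kemper: $567,917.34 × 0.01173 = $6,661.6703982
Hospital District: $567,917.34 × 0.00098 = $556.5589932
Total = $18,690.1596594

$18,690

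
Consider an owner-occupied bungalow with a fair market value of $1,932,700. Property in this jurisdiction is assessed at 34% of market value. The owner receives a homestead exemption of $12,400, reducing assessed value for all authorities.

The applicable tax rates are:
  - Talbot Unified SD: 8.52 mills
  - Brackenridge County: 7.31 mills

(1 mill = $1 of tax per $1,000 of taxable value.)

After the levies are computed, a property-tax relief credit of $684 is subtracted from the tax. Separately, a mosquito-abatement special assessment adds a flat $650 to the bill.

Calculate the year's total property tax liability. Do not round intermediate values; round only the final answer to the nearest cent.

$10,171.89

Assessed value = $1,932,700 × 0.34 = $657,118
Taxable value = $657,118 − $12,400 = $644,718
Talbot Unified SD: $644,718 × 0.00852 = $5,492.99736
Brackenridge County: $644,718 × 0.00731 = $4,712.88858
Levies subtotal = $10,205.88594
After credit = $10,205.88594 − $684 = $9,521.88594
Total = $9,521.88594 + $650 = $10,171.88594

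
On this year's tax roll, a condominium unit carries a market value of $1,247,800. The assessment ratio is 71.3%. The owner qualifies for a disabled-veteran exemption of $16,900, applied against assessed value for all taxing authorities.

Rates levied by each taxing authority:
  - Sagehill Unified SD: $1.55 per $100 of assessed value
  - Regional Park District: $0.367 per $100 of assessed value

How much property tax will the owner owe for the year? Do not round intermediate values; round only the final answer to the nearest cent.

$16,731.22

Assessed value = $1,247,800 × 0.713 = $889,681.4
Taxable value = $889,681.4 − $16,900 = $872,781.4
Sagehill Unified SD: $872,781.4 × 0.0155 = $13,528.1117
Regional Park District: $872,781.4 × 0.00367 = $3,203.107738
Total = $13,528.1117 + $3,203.107738 = $16,731.219438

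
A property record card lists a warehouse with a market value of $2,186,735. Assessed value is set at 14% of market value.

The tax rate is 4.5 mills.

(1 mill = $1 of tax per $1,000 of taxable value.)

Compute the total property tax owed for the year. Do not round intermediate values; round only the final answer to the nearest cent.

$1,377.64

Assessed value = $2,186,735 × 0.14 = $306,142.9
Tax = $306,142.9 × 0.0045 = $1,377.64305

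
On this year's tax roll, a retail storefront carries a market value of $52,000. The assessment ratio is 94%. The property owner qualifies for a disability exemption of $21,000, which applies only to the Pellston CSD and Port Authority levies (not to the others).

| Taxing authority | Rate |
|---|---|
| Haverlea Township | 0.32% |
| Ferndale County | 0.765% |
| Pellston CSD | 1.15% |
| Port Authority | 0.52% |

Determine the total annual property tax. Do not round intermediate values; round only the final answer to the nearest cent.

$995.94

Assessed value = $52,000 × 0.94 = $48,880
Haverlea Township: $48,880 × 0.0032 = $156.416
Ferndale County: $48,880 × 0.00765 = $373.932
Pellston CSD: ($48,880 − $21,000) × 0.0115 = $27,880 × 0.0115 = $320.62
Port Authority: ($48,880 − $21,000) × 0.0052 = $27,880 × 0.0052 = $144.976
Total = $995.944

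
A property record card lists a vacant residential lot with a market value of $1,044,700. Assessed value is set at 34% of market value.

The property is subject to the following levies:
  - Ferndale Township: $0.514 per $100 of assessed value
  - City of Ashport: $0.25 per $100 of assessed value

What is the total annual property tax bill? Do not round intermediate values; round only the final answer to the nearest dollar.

$2,714

Assessed value = $1,044,700 × 0.34 = $355,198
Ferndale Township: $355,198 × 0.00514 = $1,825.71772
City of Ashport: $355,198 × 0.0025 = $887.995
Total = $1,825.71772 + $887.995 = $2,713.71272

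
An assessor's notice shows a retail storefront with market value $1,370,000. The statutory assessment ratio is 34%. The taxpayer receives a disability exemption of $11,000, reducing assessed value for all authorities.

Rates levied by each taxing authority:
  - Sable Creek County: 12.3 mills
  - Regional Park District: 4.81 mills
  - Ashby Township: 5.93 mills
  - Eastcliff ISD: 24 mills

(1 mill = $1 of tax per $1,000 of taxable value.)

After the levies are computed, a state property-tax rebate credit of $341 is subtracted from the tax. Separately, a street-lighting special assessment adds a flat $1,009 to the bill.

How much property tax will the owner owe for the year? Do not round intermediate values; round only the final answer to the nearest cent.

Assessed value = $1,370,000 × 0.34 = $465,800
Taxable value = $465,800 − $11,000 = $454,800
Sable Creek County: $454,800 × 0.0123 = $5,594.04
Regional Park District: $454,800 × 0.00481 = $2,187.588
Ashby Township: $454,800 × 0.00593 = $2,696.964
Eastcliff ISD: $454,800 × 0.024 = $10,915.2
Levies subtotal = $21,393.792
After credit = $21,393.792 − $341 = $21,052.792
Total = $21,052.792 + $1,009 = $22,061.792

$22,061.79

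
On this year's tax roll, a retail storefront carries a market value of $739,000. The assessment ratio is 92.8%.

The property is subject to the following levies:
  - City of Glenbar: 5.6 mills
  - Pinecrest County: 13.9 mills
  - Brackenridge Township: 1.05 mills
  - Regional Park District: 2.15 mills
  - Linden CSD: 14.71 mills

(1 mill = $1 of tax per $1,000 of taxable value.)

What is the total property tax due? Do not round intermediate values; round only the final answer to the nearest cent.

$25,655.48

Assessed value = $739,000 × 0.928 = $685,792
City of Glenbar: $685,792 × 0.0056 = $3,840.4352
Pinecrest County: $685,792 × 0.0139 = $9,532.5088
Brackenridge Township: $685,792 × 0.00105 = $720.0816
Regional Park District: $685,792 × 0.00215 = $1,474.4528
Linden CSD: $685,792 × 0.01471 = $10,088.00032
Total = $3,840.4352 + $9,532.5088 + $720.0816 + $1,474.4528 + $10,088.00032 = $25,655.47872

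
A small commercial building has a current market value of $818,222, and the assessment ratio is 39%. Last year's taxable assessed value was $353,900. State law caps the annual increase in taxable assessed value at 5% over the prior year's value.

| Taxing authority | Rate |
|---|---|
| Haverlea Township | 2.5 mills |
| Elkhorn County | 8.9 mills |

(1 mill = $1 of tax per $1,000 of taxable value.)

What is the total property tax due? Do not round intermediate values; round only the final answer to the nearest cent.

Uncapped assessed value = $818,222 × 0.39 = $319,106.58
Cap limit = $353,900 × 1.05 = $371,595
Taxable assessed value = min($319,106.58, $371,595) = $319,106.58 (cap does not bind)
Haverlea Township: $319,106.58 × 0.0025 = $797.76645
Elkhorn County: $319,106.58 × 0.0089 = $2,840.048562
Total = $3,637.815012

$3,637.82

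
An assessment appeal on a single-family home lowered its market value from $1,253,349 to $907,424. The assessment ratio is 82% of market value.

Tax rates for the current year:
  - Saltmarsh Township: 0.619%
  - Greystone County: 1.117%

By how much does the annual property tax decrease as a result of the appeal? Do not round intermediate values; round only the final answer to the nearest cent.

Old assessed value = $1,253,349 × 0.82 = $1,027,746.18
New assessed value = $907,424 × 0.82 = $744,087.68
Combined rate = 0.00619 + 0.01117 = 0.01736
Old tax = $1,027,746.18 × 0.01736 = $17,841.6736848
New tax = $744,087.68 × 0.01736 = $12,917.3621248
Reduction = $17,841.6736848 − $12,917.3621248 = $4,924.31156

$4,924.31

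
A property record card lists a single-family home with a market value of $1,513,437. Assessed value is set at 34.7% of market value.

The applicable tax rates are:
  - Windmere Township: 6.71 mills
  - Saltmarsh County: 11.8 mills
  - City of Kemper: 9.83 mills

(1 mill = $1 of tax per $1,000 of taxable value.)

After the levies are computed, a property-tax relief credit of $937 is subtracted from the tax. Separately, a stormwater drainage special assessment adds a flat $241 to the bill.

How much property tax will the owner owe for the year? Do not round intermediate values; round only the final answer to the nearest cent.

Assessed value = $1,513,437 × 0.347 = $525,162.639
Windmere Township: $525,162.639 × 0.00671 = $3,523.84130769
Saltmarsh County: $525,162.639 × 0.0118 = $6,196.9191402
City of Kemper: $525,162.639 × 0.00983 = $5,162.34874137
Levies subtotal = $14,883.10918926
After credit = $14,883.10918926 − $937 = $13,946.10918926
Total = $13,946.10918926 + $241 = $14,187.10918926

$14,187.11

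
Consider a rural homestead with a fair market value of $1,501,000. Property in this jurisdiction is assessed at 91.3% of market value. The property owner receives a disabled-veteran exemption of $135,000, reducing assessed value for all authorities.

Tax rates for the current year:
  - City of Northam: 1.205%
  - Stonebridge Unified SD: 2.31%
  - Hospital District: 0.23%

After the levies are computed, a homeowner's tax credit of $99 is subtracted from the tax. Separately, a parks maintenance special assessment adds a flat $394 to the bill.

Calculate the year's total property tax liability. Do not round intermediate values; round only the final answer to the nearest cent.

Assessed value = $1,501,000 × 0.913 = $1,370,413
Taxable value = $1,370,413 − $135,000 = $1,235,413
City of Northam: $1,235,413 × 0.01205 = $14,886.72665
Stonebridge Unified SD: $1,235,413 × 0.0231 = $28,538.0403
Hospital District: $1,235,413 × 0.0023 = $2,841.4499
Levies subtotal = $46,266.21685
After credit = $46,266.21685 − $99 = $46,167.21685
Total = $46,167.21685 + $394 = $46,561.21685

$46,561.22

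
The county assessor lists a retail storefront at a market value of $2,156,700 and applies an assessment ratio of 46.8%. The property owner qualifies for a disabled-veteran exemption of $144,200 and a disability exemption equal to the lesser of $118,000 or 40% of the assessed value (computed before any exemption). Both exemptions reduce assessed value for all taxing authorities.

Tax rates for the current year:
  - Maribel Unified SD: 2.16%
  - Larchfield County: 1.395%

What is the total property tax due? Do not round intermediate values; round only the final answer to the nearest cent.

Assessed value = $2,156,700 × 0.468 = $1,009,335.6
Disability exemption = min($118,000, 40% × $1,009,335.6) = min($118,000, $403,734.24) = $118,000 (dollar cap binds)
Taxable value = $1,009,335.6 − $144,200 − $118,000 = $747,135.6
Maribel Unified SD: $747,135.6 × 0.0216 = $16,138.12896
Larchfield County: $747,135.6 × 0.01395 = $10,422.54162
Total = $26,560.67058

$26,560.67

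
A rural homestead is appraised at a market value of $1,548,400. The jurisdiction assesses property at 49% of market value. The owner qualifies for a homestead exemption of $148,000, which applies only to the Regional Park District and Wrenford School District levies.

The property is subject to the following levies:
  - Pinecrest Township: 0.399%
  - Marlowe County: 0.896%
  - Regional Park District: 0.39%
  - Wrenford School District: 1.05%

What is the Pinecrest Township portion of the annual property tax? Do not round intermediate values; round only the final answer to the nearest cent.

$3,027.28

Assessed value = $1,548,400 × 0.49 = $758,716
Pinecrest Township taxable value = $758,716 (exemption does not apply)
Pinecrest Township levy = $758,716 × 0.00399 = $3,027.27684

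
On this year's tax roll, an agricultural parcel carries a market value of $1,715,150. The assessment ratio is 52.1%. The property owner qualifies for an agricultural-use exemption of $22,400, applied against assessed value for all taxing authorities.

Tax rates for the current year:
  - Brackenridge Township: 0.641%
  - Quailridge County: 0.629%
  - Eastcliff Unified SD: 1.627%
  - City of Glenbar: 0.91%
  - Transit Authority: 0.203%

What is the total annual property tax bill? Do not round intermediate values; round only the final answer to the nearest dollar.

Assessed value = $1,715,150 × 0.521 = $893,593.15
Taxable value = $893,593.15 − $22,400 = $871,193.15
Brackenridge Township: $871,193.15 × 0.00641 = $5,584.3480915
Quailridge County: $871,193.15 × 0.00629 = $5,479.8049135
Eastcliff Unified SD: $871,193.15 × 0.01627 = $14,174.3125505
City of Glenbar: $871,193.15 × 0.0091 = $7,927.857665
Transit Authority: $871,193.15 × 0.00203 = $1,768.5220945
Total = $5,584.3480915 + $5,479.8049135 + $14,174.3125505 + $7,927.857665 + $1,768.5220945 = $34,934.845315

$34,935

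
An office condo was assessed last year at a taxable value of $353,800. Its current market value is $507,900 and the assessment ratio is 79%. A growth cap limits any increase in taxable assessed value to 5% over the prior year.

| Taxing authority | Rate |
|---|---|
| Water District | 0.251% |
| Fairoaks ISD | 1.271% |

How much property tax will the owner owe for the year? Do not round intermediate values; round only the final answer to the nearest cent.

Uncapped assessed value = $507,900 × 0.79 = $401,241
Cap limit = $353,800 × 1.05 = $371,490
Taxable assessed value = min($401,241, $371,490) = $371,490 (cap binds)
Water District: $371,490 × 0.00251 = $932.4399
Fairoaks ISD: $371,490 × 0.01271 = $4,721.6379
Total = $5,654.0778

$5,654.08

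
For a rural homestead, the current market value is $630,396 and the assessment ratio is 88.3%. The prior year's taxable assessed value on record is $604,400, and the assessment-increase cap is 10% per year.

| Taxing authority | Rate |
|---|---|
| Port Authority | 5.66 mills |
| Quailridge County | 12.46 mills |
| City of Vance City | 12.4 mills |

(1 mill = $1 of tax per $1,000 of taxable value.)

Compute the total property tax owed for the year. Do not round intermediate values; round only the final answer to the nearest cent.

$16,988.64

Uncapped assessed value = $630,396 × 0.883 = $556,639.668
Cap limit = $604,400 × 1.1 = $664,840
Taxable assessed value = min($556,639.668, $664,840) = $556,639.668 (cap does not bind)
Port Authority: $556,639.668 × 0.00566 = $3,150.58052088
Quailridge County: $556,639.668 × 0.01246 = $6,935.73026328
City of Vance City: $556,639.668 × 0.0124 = $6,902.3318832
Total = $16,988.64266736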